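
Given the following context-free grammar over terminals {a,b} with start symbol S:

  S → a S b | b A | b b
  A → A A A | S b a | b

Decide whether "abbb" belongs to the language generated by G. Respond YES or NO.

CNF form of G:
  S -> T0 A | T0 T0 | T1 X4
  A -> A X2 | S X3 | b
  T0 -> b
  T1 -> a
  X2 -> A A
  X3 -> T0 T1
  X4 -> S T0

CYK table (by increasing span):
  cell(0,0) a: {T1}  orig:{}
  cell(1,1) b: {A,T0}  orig:{A}
  cell(2,2) b: {A,T0}  orig:{A}
  cell(3,3) b: {A,T0}  orig:{A}
  cell(0,1) ab: ∅
  cell(1,2) bb: {S,X2}  orig:{S}
  cell(2,3) bb: {S,X2}  orig:{S}
  cell(0,2) abb: ∅
  cell(1,3) bbb: {A,X4}  orig:{A}
  cell(0,3) abbb: {S}

S ∈ T[0,3] ⇒ YES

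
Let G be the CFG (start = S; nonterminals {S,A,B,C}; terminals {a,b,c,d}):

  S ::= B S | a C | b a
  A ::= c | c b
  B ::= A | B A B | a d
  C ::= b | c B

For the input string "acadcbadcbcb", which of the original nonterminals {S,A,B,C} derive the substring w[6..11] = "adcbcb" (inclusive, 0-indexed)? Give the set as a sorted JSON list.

Convert to CNF:
  S -> B S | T1 T2 | T2 C
  A -> T0 T1 | c
  B -> B X4 | T0 T1 | T2 T3 | c
  C -> T0 B | b
  T0 -> c
  T1 -> b
  T2 -> a
  T3 -> d
  X4 -> A B

CYK fill (cells [i..j] with 6 ≤ i ≤ j ≤ 11 only):
  T[6,6] 'a' = {T2}  orig:{}
  T[7,7] 'd' = {T3}  orig:{}
  T[8,8] 'c' = {A,B,T0}  orig:{A,B}
  T[9,9] 'b' = {C,T1}  orig:{C}
  T[10,10] 'c' = {A,B,T0}  orig:{A,B}
  T[11,11] 'b' = {C,T1}  orig:{C}
  T[6,7] 'ad' = {B}
  T[7,8] 'dc' = ∅
  T[8,9] 'cb' = {A,B}
  T[9,10] 'bc' = ∅
  T[10,11] 'cb' = {A,B}
  T[6,8] 'adc' = ∅
  T[7,9] 'dcb' = ∅
  T[8,10] 'cbc' = {X4}  orig:{}
  T[9,11] 'bcb' = ∅
  T[6,9] 'adcb' = ∅
  T[7,10] 'dcbc' = ∅
  T[8,11] 'cbcb' = {X4}  orig:{}
  T[6,10] 'adcbc' = {B}
  T[7,11] 'dcbcb' = ∅
  T[6,11] 'adcbcb' = {B}

Original NTs in T[6,11] deriving "adcbcb": ["B"]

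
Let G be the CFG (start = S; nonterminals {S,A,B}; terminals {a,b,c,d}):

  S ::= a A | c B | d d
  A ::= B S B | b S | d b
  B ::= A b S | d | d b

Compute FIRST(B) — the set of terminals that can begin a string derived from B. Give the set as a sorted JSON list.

FIRST iteration:
round 1:
  A via A→b S: +{b}
  A via A→d b: +{d}
  B via B→A b S: +{b,d}
  S via S→a A: +{a}
  S via S→c B: +{c}
  S via S→d d: +{d}
  FIRST[S]={a,c,d}  FIRST[A]={b,d}  FIRST[B]={b,d}
round 2: — fixpoint
  FIRST[S]={a,c,d}  FIRST[A]={b,d}  FIRST[B]={b,d}

FIRST(B) = ["b", "d"]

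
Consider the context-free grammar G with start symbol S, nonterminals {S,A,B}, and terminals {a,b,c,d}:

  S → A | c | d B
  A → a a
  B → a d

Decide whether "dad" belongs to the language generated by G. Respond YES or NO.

Convert to CNF:
  S -> T0 T0 | T1 B | c
  A -> T0 T0
  B -> T0 T1
  T0 -> a
  T1 -> d

CYK table (by increasing span):
  T[0,0] 'd' = {T1}  orig:{}
  T[1,1] 'a' = {T0}  orig:{}
  T[2,2] 'd' = {T1}  orig:{}
  T[0,1] 'da' = ∅
  T[1,2] 'ad' = {B}
  T[0,2] 'dad' = {S}

S ∈ T[0,2] ⇒ YES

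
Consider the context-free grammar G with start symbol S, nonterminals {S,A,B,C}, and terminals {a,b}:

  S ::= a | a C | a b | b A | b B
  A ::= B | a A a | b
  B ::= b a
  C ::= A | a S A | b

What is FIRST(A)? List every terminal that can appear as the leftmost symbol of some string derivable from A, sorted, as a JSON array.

FIRST sets, iterate to fixpoint:
[1]
  A via A→a A a: +{a}
  A via A→b: +{b}
  B via B→b a: +{b}
  C via C→A: +{a,b}
  S via S→a: +{a}
  S via S→b A: +{b}
  FIRST[S]={a,b}  FIRST[A]={a,b}  FIRST[B]={b}  FIRST[C]={a,b}
[2] done
  FIRST[S]={a,b}  FIRST[A]={a,b}  FIRST[B]={b}  FIRST[C]={a,b}

FIRST(A) = ["a", "b"]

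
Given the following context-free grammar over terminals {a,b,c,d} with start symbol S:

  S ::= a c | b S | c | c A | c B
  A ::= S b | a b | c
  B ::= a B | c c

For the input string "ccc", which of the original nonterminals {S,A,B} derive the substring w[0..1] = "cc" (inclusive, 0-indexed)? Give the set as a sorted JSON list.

CNF form of G:
  S -> T0 S | T1 T2 | T2 A | T2 B | c
  A -> S T0 | T1 T0 | c
  B -> T1 B | T2 T2
  T0 -> b
  T1 -> a
  T2 -> c

CYK table (by increasing span) — only the sub-triangle for w[0..1]:
  T[0,0] 'c' = {A,S,T2}  orig:{A,S}
  T[1,1] 'c' = {A,S,T2}  orig:{A,S}
  T[0,1] 'cc' = {B,S}

Original NTs in T[0,1] deriving "cc": ["B", "S"]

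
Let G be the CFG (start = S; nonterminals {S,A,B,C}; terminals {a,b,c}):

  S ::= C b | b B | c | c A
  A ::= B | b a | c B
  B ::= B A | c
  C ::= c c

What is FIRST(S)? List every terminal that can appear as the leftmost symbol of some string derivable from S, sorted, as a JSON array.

Compute FIRST by fixpoint:
[1]
  A via A→b a: +{b}
  A via A→c B: +{c}
  B via B→c: +{c}
  C via C→c c: +{c}
  S via S→C b: +{c}
  S via S→b B: +{b}
  FIRST[S]={b,c}  FIRST[A]={b,c}  FIRST[B]={c}  FIRST[C]={c}
[2] (stable)
  FIRST[S]={b,c}  FIRST[A]={b,c}  FIRST[B]={c}  FIRST[C]={c}

FIRST(S) = ["b", "c"]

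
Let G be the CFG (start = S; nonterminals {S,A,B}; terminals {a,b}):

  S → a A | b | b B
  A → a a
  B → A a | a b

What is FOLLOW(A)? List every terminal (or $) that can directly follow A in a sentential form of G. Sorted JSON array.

Compute FIRST by fixpoint:
round 1:
  A via A→a a: +{a}
  B via B→A a: +{a}
  S via S→a A: +{a}
  S via S→b: +{b}
  FIRST(S)={a,b}  FIRST(A)={a}  FIRST(B)={a}
round 2: (no change)
  FIRST(S)={a,b}  FIRST(A)={a}  FIRST(B)={a}

FOLLOW sets:
FOLLOW(S) := {$}
round 1:
  B→A a: FOLLOW(A) ⊇ FIRST(a) = {a}; new: +{a}
  S→a A: FOLLOW(A) ⊇ FOLLOW(S) ⊇ {$}; new: +{$}
  S→b B: FOLLOW(B) ⊇ FOLLOW(S) ⊇ {$}; new: +{$}
  FOLLOW[S]={$}  FOLLOW[A]={$,a}  FOLLOW[B]={$}
round 2: done
  FOLLOW[S]={$}  FOLLOW[A]={$,a}  FOLLOW[B]={$}

FOLLOW(A) = ["$", "a"]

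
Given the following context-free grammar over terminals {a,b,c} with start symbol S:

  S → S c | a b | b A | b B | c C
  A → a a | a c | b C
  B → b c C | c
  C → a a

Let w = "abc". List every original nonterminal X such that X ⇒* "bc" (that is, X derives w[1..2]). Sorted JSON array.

Convert to CNF:
  S -> S T1 | T0 T2 | T1 C | T2 A | T2 B
  A -> T0 T0 | T0 T1 | T2 C
  B -> T2 X3 | c
  C -> T0 T0
  T0 -> a
  T1 -> c
  T2 -> b
  X3 -> T1 C

CYK fill, restricted to cells inside w[1..2]:
  cell(1,1) b: {T2}  orig:{}
  cell(2,2) c: {B,T1}  orig:{B}
  cell(1,2) bc: {S}

Original NTs in T[1,2] deriving "bc": ["S"]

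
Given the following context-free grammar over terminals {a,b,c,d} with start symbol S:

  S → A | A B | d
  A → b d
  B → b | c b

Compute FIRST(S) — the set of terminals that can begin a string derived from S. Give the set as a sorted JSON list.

FIRST iteration:
pass 1:
  A via A→b d: +{b}
  B via B→b: +{b}
  B via B→c b: +{c}
  S via S→A: +{b}
  S via S→d: +{d}
  FIRST(S)={b,d}  FIRST(A)={b}  FIRST(B)={b,c}
pass 2: done
  FIRST(S)={b,d}  FIRST(A)={b}  FIRST(B)={b,c}

FIRST(S) = ["b", "d"]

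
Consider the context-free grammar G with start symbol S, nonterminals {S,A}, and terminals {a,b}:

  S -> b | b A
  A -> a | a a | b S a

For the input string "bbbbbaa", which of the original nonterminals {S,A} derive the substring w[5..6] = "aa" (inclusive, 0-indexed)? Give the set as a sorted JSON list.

CNF form of G:
  S -> T1 A | b
  A -> T0 T0 | T1 X2 | a
  T0 -> a
  T1 -> b
  X2 -> S T0

Fill CYK table bottom-up (cells [i..j] with 5 ≤ i ≤ j ≤ 6 only):
  [5..5]={A,T0}  "a"  orig:{A}
  [6..6]={A,T0}  "a"  orig:{A}
  [5..6]={A}  "aa"

Original NTs in T[5,6] deriving "aa": ["A"]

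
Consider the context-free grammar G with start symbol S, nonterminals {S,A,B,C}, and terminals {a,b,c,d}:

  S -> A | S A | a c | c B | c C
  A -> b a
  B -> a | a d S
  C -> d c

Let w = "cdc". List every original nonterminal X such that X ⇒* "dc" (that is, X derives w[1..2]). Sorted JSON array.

CNF form of G:
  S -> S A | T0 T1 | T1 T3 | T3 B | T3 C
  A -> T0 T1
  B -> T1 X4 | a
  C -> T2 T3
  T0 -> b
  T1 -> a
  T2 -> d
  T3 -> c
  X4 -> T2 S

Fill CYK table bottom-up, restricted to cells inside w[1..2]:
  [1..1]={T2}  "d"  orig:{}
  [2..2]={T3}  "c"  orig:{}
  [1..2]={C}  "dc"

Original NTs in T[1,2] deriving "dc": ["C"]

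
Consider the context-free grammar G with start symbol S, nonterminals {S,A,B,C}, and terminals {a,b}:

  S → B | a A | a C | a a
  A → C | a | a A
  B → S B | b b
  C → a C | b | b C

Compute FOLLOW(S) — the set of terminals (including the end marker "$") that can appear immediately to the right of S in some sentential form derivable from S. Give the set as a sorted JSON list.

Compute FIRST by fixpoint:
iter 1:
  A via A→a: +{a}
  B via B→b b: +{b}
  C via C→a C: +{a}
  C via C→b: +{b}
  S via S→B: +{b}
  S via S→a A: +{a}
  FIRST(S)={a,b}  FIRST(A)={a}  FIRST(B)={b}  FIRST(C)={a,b}
iter 2:
  A via A→C: +{b}
  B via B→S B: +{a}
  FIRST(S)={a,b}  FIRST(A)={a,b}  FIRST(B)={a,b}  FIRST(C)={a,b}
iter 3: — fixpoint
  FIRST(S)={a,b}  FIRST(A)={a,b}  FIRST(B)={a,b}  FIRST(C)={a,b}

Compute FOLLOW by fixpoint:
initialize: $ ∈ FOLLOW(S)
iter 1:
  B→S B: FOLLOW(S) ⊇ FIRST(B) = {a,b}; new: +{a,b}
  S→B: FOLLOW(B) ⊇ FOLLOW(S) ⊇ {$,a,b}; new: +{$,a,b}
  S→a A: FOLLOW(A) ⊇ FOLLOW(S) ⊇ {$,a,b}; new: +{$,a,b}
  S→a C: FOLLOW(C) ⊇ FOLLOW(S) ⊇ {$,a,b}; new: +{$,a,b}
  S: {$,a,b}  A: {$,a,b}  B: {$,a,b}  C: {$,a,b}
iter 2: (no change)
  S: {$,a,b}  A: {$,a,b}  B: {$,a,b}  C: {$,a,b}

FOLLOW(S) = ["$", "a", "b"]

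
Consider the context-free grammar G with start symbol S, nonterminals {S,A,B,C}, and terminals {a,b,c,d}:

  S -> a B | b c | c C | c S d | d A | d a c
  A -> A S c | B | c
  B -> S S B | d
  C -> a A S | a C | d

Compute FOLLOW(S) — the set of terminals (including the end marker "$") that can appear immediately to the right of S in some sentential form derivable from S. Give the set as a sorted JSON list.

FIRST sets, iterate to fixpoint:
[1]
  A via A→c: +{c}
  B via B→d: +{d}
  C via C→a A S: +{a}
  C via C→d: +{d}
  S via S→a B: +{a}
  S via S→b c: +{b}
  S via S→c C: +{c}
  S via S→d A: +{d}
  S: {a,b,c,d}  A: {c}  B: {d}  C: {a,d}
[2]
  A via A→B: +{d}
  B via B→S S B: +{a,b,c}
  S: {a,b,c,d}  A: {c,d}  B: {a,b,c,d}  C: {a,d}
[3]
  A via A→B: +{a,b}
  S: {a,b,c,d}  A: {a,b,c,d}  B: {a,b,c,d}  C: {a,d}
[4] — fixpoint
  S: {a,b,c,d}  A: {a,b,c,d}  B: {a,b,c,d}  C: {a,d}

Compute FOLLOW by fixpoint:
FOLLOW(S) := {$}
iter 1:
  A→A S c: FOLLOW(A) ⊇ FIRST(S) = {a,b,c,d}; new: +{a,b,c,d}
  A→A S c: FOLLOW(S) ⊇ FIRST(c) = {c}; new: +{c}
  A→B: FOLLOW(B) ⊇ FOLLOW(A) ⊇ {a,b,c,d}; new: +{a,b,c,d}
  B→S S B: FOLLOW(S) ⊇ FIRST(S) = {a,b,c,d}; new: +{a,b,d}
  S→a B: FOLLOW(B) ⊇ FOLLOW(S) ⊇ {$,a,b,c,d}; new: +{$}
  S→c C: FOLLOW(C) ⊇ FOLLOW(S) ⊇ {$,a,b,c,d}; new: +{$,a,b,c,d}
  S→d A: FOLLOW(A) ⊇ FOLLOW(S) ⊇ {$,a,b,c,d}; new: +{$}
  S: {$,a,b,c,d}  A: {$,a,b,c,d}  B: {$,a,b,c,d}  C: {$,a,b,c,d}
iter 2: (stable)
  S: {$,a,b,c,d}  A: {$,a,b,c,d}  B: {$,a,b,c,d}  C: {$,a,b,c,d}

FOLLOW(S) = ["$", "a", "b", "c", "d"]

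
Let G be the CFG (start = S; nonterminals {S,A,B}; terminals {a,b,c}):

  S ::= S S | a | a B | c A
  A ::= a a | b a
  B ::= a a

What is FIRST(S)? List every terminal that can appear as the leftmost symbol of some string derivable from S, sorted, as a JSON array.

Compute FIRST by fixpoint:
pass 1:
  A via A→a a: +{a}
  A via A→b a: +{b}
  B via B→a a: +{a}
  S via S→a: +{a}
  S via S→c A: +{c}
  FIRST[S]={a,c}  FIRST[A]={a,b}  FIRST[B]={a}
pass 2: (no change)
  FIRST[S]={a,c}  FIRST[A]={a,b}  FIRST[B]={a}

FIRST(S) = ["a", "c"]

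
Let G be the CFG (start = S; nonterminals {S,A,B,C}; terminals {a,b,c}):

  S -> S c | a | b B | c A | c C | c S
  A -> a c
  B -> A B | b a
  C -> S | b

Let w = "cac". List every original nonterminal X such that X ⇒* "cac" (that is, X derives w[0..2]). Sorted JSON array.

CNF form of G:
  S -> S T1 | T1 A | T1 C | T1 S | T2 B | a
  A -> T0 T1
  B -> A B | T2 T0
  C -> S T1 | T1 A | T1 C | T1 S | T2 B | a | b
  T0 -> a
  T1 -> c
  T2 -> b

CYK table (by increasing span) (cells [i..j] with 0 ≤ i ≤ j ≤ 2 only):
  [0..0]={T1}  "c"  orig:{}
  [1..1]={C,S,T0}  "a"  orig:{C,S}
  [2..2]={T1}  "c"  orig:{}
  [0..1]={C,S}  "ca"
  [1..2]={A,C,S}  "ac"
  [0..2]={C,S}  "cac"

Original NTs in T[0,2] deriving "cac": ["C", "S"]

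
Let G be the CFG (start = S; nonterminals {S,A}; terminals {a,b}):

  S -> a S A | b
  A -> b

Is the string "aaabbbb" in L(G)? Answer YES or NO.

CNF form of G:
  S -> T0 X1 | b
  A -> b
  T0 -> a
  X1 -> S A

CYK table (by increasing span):
  cell(0,0) a: {T0}  orig:{}
  cell(1,1) a: {T0}  orig:{}
  cell(2,2) a: {T0}  orig:{}
  cell(3,3) b: {A,S}
  cell(4,4) b: {A,S}
  cell(5,5) b: {A,S}
  cell(6,6) b: {A,S}
  cell(0,1) aa: ∅
  cell(1,2) aa: ∅
  cell(2,3) ab: ∅
  cell(3,4) bb: {X1}  orig:{}
  cell(4,5) bb: {X1}  orig:{}
  cell(5,6) bb: {X1}  orig:{}
  cell(0,2) aaa: ∅
  cell(1,3) aab: ∅
  cell(2,4) abb: {S}
  cell(3,5) bbb: ∅
  cell(4,6) bbb: ∅
  cell(0,3) aaab: ∅
  cell(1,4) aabb: ∅
  cell(2,5) abbb: {X1}  orig:{}
  cell(3,6) bbbb: ∅
  cell(0,4) aaabb: ∅
  cell(1,5) aabbb: {S}
  cell(2,6) abbbb: ∅
  cell(0,5) aaabbb: ∅
  cell(1,6) aabbbb: {X1}  orig:{}
  cell(0,6) aaabbbb: {S}

S ∈ T[0,6] ⇒ YES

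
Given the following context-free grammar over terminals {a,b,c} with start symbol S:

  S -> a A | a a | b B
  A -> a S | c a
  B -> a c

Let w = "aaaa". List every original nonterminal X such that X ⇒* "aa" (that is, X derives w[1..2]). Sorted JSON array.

CNF form of G:
  S -> T0 A | T0 T0 | T2 B
  A -> T0 S | T1 T0
  B -> T0 T1
  T0 -> a
  T1 -> c
  T2 -> b

Fill CYK table bottom-up — only the sub-triangle for w[1..2]:
  cell(1,1) a: {T0}  orig:{}
  cell(2,2) a: {T0}  orig:{}
  cell(1,2) aa: {S}

Original NTs in T[1,2] deriving "aa": ["S"]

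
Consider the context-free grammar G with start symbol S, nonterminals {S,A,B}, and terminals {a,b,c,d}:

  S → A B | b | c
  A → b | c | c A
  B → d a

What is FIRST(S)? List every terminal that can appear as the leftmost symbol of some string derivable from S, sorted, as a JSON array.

FIRST iteration:
iter 1:
  A via A→b: +{b}
  A via A→c: +{c}
  B via B→d a: +{d}
  S via S→A B: +{b,c}
  FIRST[S]={b,c}  FIRST[A]={b,c}  FIRST[B]={d}
iter 2: done
  FIRST[S]={b,c}  FIRST[A]={b,c}  FIRST[B]={d}

FIRST(S) = ["b", "c"]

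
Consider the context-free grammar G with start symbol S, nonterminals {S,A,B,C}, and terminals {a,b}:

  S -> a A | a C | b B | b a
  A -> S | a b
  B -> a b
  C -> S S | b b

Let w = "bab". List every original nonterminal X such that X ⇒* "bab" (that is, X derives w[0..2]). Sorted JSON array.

CNF form of G:
  S -> T0 A | T0 C | T1 B | T1 T0
  A -> T0 A | T0 C | T0 T1 | T1 B | T1 T0
  B -> T0 T1
  C -> S S | T1 T1
  T0 -> a
  T1 -> b

Fill CYK table bottom-up — only the sub-triangle for w[0..2]:
  [0..0]={T1}  "b"  orig:{}
  [1..1]={T0}  "a"  orig:{}
  [2..2]={T1}  "b"  orig:{}
  [0..1]={A,S}  "ba"
  [1..2]={A,B}  "ab"
  [0..2]={A,S}  "bab"

Original NTs in T[0,2] deriving "bab": ["A", "S"]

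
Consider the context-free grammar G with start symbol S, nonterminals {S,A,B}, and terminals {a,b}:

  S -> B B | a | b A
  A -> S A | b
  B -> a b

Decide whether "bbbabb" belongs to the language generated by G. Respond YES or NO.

CNF form of G:
  S -> B B | T1 A | a
  A -> S A | b
  B -> T0 T1
  T0 -> a
  T1 -> b

CYK fill:
  cell(0,0) b: {A,T1}  orig:{A}
  cell(1,1) b: {A,T1}  orig:{A}
  cell(2,2) b: {A,T1}  orig:{A}
  cell(3,3) a: {S,T0}  orig:{S}
  cell(4,4) b: {A,T1}  orig:{A}
  cell(5,5) b: {A,T1}  orig:{A}
  cell(0,1) bb: {S}
  cell(1,2) bb: {S}
  cell(2,3) ba: ∅
  cell(3,4) ab: {A,B}
  cell(4,5) bb: {S}
  cell(0,2) bbb: {A}
  cell(1,3) bba: ∅
  cell(2,4) bab: {S}
  cell(3,5) abb: ∅
  cell(0,3) bbba: ∅
  cell(1,4) bbab: {A}
  cell(2,5) babb: {A}
  cell(0,4) bbbab: {S}
  cell(1,5) bbabb: {S}
  cell(0,5) bbbabb: {A}

S ∉ T[0,5] ⇒ NO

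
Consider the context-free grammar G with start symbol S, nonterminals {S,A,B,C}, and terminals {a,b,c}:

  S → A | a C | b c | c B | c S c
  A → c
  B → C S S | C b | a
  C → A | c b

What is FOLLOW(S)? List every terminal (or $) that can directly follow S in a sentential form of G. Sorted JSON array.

Compute FIRST by fixpoint:
iter 1:
  A via A→c: +{c}
  B via B→a: +{a}
  C via C→A: +{c}
  S via S→A: +{c}
  S via S→a C: +{a}
  S via S→b c: +{b}
  FIRST[S]={a,b,c}  FIRST[A]={c}  FIRST[B]={a}  FIRST[C]={c}
iter 2:
  B via B→C S S: +{c}
  FIRST[S]={a,b,c}  FIRST[A]={c}  FIRST[B]={a,c}  FIRST[C]={c}
iter 3: done
  FIRST[S]={a,b,c}  FIRST[A]={c}  FIRST[B]={a,c}  FIRST[C]={c}

FOLLOW sets:
initialize: $ ∈ FOLLOW(S)
[1]
  B→C S S: FOLLOW(C) ⊇ FIRST(S) = {a,b,c}; new: +{a,b,c}
  B→C S S: FOLLOW(S) ⊇ FIRST(S) = {a,b,c}; new: +{a,b,c}
  C→A: FOLLOW(A) ⊇ FOLLOW(C) ⊇ {a,b,c}; new: +{a,b,c}
  S→A: FOLLOW(A) ⊇ FOLLOW(S) ⊇ {$,a,b,c}; new: +{$}
  S→a C: FOLLOW(C) ⊇ FOLLOW(S) ⊇ {$,a,b,c}; new: +{$}
  S→c B: FOLLOW(B) ⊇ FOLLOW(S) ⊇ {$,a,b,c}; new: +{$,a,b,c}
  FOLLOW(S)={$,a,b,c}  FOLLOW(A)={$,a,b,c}  FOLLOW(B)={$,a,b,c}  FOLLOW(C)={$,a,b,c}
[2] done
  FOLLOW(S)={$,a,b,c}  FOLLOW(A)={$,a,b,c}  FOLLOW(B)={$,a,b,c}  FOLLOW(C)={$,a,b,c}

FOLLOW(S) = ["$", "a", "b", "c"]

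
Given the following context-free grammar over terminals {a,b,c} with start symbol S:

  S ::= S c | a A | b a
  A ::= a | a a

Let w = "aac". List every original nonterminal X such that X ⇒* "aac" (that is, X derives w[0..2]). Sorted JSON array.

CNF form of G:
  S -> S T1 | T0 A | T2 T0
  A -> T0 T0 | a
  T0 -> a
  T1 -> c
  T2 -> b

CYK table (by increasing span) — only the sub-triangle for w[0..2]:
  [0..0]={A,T0}  "a"  orig:{A}
  [1..1]={A,T0}  "a"  orig:{A}
  [2..2]={T1}  "c"  orig:{}
  [0..1]={A,S}  "aa"
  [1..2]=∅  "ac"
  [0..2]={S}  "aac"

Original NTs in T[0,2] deriving "aac": ["S"]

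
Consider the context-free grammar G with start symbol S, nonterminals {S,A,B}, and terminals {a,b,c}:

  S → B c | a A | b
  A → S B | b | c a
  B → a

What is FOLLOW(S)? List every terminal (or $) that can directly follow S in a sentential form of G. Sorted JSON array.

Compute FIRST by fixpoint:
pass 1:
  A via A→b: +{b}
  A via A→c a: +{c}
  B via B→a: +{a}
  S via S→B c: +{a}
  S via S→b: +{b}
  FIRST(S)={a,b}  FIRST(A)={b,c}  FIRST(B)={a}
pass 2:
  A via A→S B: +{a}
  FIRST(S)={a,b}  FIRST(A)={a,b,c}  FIRST(B)={a}
pass 3: (stable)
  FIRST(S)={a,b}  FIRST(A)={a,b,c}  FIRST(B)={a}

FOLLOW sets:
seed FOLLOW(S) with $
pass 1:
  A→S B: FOLLOW(S) ⊇ FIRST(B) = {a}; new: +{a}
  S→B c: FOLLOW(B) ⊇ FIRST(c) = {c}; new: +{c}
  S→a A: FOLLOW(A) ⊇ FOLLOW(S) ⊇ {$,a}; new: +{$,a}
  FOLLOW[S]={$,a}  FOLLOW[A]={$,a}  FOLLOW[B]={c}
pass 2:
  A→S B: FOLLOW(B) ⊇ FOLLOW(A) ⊇ {$,a}; new: +{$,a}
  FOLLOW[S]={$,a}  FOLLOW[A]={$,a}  FOLLOW[B]={$,a,c}
pass 3: (no change)
  FOLLOW[S]={$,a}  FOLLOW[A]={$,a}  FOLLOW[B]={$,a,c}

FOLLOW(S) = ["$", "a"]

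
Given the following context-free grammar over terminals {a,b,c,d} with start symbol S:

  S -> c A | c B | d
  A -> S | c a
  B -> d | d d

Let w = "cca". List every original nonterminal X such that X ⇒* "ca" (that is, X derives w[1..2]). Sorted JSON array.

CNF form of G:
  S -> T0 A | T0 B | d
  A -> T0 A | T0 B | T0 T1 | d
  B -> T2 T2 | d
  T0 -> c
  T1 -> a
  T2 -> d

CYK fill, restricted to cells inside w[1..2]:
  [1..1]={T0}  "c"  orig:{}
  [2..2]={T1}  "a"  orig:{}
  [1..2]={A}  "ca"

Original NTs in T[1,2] deriving "ca": ["A"]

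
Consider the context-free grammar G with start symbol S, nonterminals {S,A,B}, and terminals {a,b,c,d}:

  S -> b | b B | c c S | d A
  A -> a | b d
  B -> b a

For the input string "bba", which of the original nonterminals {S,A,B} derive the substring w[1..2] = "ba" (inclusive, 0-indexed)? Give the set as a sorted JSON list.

Convert to CNF:
  S -> T0 B | T1 A | T3 X4 | b
  A -> T0 T1 | a
  B -> T0 T2
  T0 -> b
  T1 -> d
  T2 -> a
  T3 -> c
  X4 -> T3 S

Fill CYK table bottom-up — only the sub-triangle for w[1..2]:
  cell(1,1) b: {S,T0}  orig:{S}
  cell(2,2) a: {A,T2}  orig:{A}
  cell(1,2) ba: {B}

Original NTs in T[1,2] deriving "ba": ["B"]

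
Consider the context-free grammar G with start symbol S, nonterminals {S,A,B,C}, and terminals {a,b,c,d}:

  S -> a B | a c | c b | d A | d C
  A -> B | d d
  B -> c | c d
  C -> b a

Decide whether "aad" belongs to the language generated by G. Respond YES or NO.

Convert to CNF:
  S -> T0 T2 | T1 A | T1 C | T3 B | T3 T0
  A -> T0 T1 | T1 T1 | c
  B -> T0 T1 | c
  C -> T2 T3
  T0 -> c
  T1 -> d
  T2 -> b
  T3 -> a

CYK table (by increasing span):
  [0..0]={T3}  "a"  orig:{}
  [1..1]={T3}  "a"  orig:{}
  [2..2]={T1}  "d"  orig:{}
  [0..1]=∅  "aa"
  [1..2]=∅  "ad"
  [0..2]=∅  "aad"

S ∉ T[0,2] ⇒ NO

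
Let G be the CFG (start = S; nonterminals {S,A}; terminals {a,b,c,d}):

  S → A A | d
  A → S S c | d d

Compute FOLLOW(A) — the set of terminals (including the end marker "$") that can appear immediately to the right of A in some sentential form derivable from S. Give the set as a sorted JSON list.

Compute FIRST by fixpoint:
pass 1:
  A via A→d d: +{d}
  S via S→A A: +{d}
  FIRST(S)={d}  FIRST(A)={d}
pass 2: (no change)
  FIRST(S)={d}  FIRST(A)={d}

Compute FOLLOW by fixpoint:
initialize: $ ∈ FOLLOW(S)
iter 1:
  A→S S c: FOLLOW(S) ⊇ FIRST(S) = {d}; new: +{d}
  A→S S c: FOLLOW(S) ⊇ FIRST(c) = {c}; new: +{c}
  S→A A: FOLLOW(A) ⊇ FIRST(A) = {d}; new: +{d}
  S→A A: FOLLOW(A) ⊇ FOLLOW(S) ⊇ {$,c,d}; new: +{$,c}
  FOLLOW(S)={$,c,d}  FOLLOW(A)={$,c,d}
iter 2: (no change)
  FOLLOW(S)={$,c,d}  FOLLOW(A)={$,c,d}

FOLLOW(A) = ["$", "c", "d"]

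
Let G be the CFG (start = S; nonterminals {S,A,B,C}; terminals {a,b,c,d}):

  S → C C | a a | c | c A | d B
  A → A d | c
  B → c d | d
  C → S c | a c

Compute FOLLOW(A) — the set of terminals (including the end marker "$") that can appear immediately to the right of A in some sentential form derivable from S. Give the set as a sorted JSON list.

FIRST iteration:
round 1:
  A via A→c: +{c}
  B via B→c d: +{c}
  B via B→d: +{d}
  C via C→a c: +{a}
  S via S→C C: +{a}
  S via S→c: +{c}
  S via S→d B: +{d}
  S: {a,c,d}  A: {c}  B: {c,d}  C: {a}
round 2:
  C via C→S c: +{c,d}
  S: {a,c,d}  A: {c}  B: {c,d}  C: {a,c,d}
round 3: (stable)
  S: {a,c,d}  A: {c}  B: {c,d}  C: {a,c,d}

Compute FOLLOW by fixpoint:
FOLLOW(S) := {$}
[1]
  A→A d: FOLLOW(A) ⊇ FIRST(d) = {d}; new: +{d}
  C→S c: FOLLOW(S) ⊇ FIRST(c) = {c}; new: +{c}
  S→C C: FOLLOW(C) ⊇ FIRST(C) = {a,c,d}; new: +{a,c,d}
  S→C C: FOLLOW(C) ⊇ FOLLOW(S) ⊇ {$,c}; new: +{$}
  S→c A: FOLLOW(A) ⊇ FOLLOW(S) ⊇ {$,c}; new: +{$,c}
  S→d B: FOLLOW(B) ⊇ FOLLOW(S) ⊇ {$,c}; new: +{$,c}
  FOLLOW[S]={$,c}  FOLLOW[A]={$,c,d}  FOLLOW[B]={$,c}  FOLLOW[C]={$,a,c,d}
[2] — fixpoint
  FOLLOW[S]={$,c}  FOLLOW[A]={$,c,d}  FOLLOW[B]={$,c}  FOLLOW[C]={$,a,c,d}

FOLLOW(A) = ["$", "c", "d"]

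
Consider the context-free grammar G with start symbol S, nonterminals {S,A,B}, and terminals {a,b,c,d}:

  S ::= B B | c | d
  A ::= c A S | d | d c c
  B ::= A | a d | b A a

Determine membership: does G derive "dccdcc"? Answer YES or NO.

CNF form of G:
  S -> B B | c | d
  A -> T0 X4 | T1 X5 | d
  B -> T0 X7 | T1 X8 | T2 T1 | T3 X6 | d
  T0 -> c
  T1 -> d
  T2 -> a
  T3 -> b
  X4 -> A S
  X5 -> T0 T0
  X6 -> A T2
  X7 -> A S
  X8 -> T0 T0

Fill CYK table bottom-up:
  cell(0,0) d: {A,B,S,T1}  orig:{A,B,S}
  cell(1,1) c: {S,T0}  orig:{S}
  cell(2,2) c: {S,T0}  orig:{S}
  cell(3,3) d: {A,B,S,T1}  orig:{A,B,S}
  cell(4,4) c: {S,T0}  orig:{S}
  cell(5,5) c: {S,T0}  orig:{S}
  cell(0,1) dc: {X4,X7}  orig:{}
  cell(1,2) cc: {X5,X8}  orig:{}
  cell(2,3) cd: ∅
  cell(3,4) dc: {X4,X7}  orig:{}
  cell(4,5) cc: {X5,X8}  orig:{}
  cell(0,2) dcc: {A,B}
  cell(1,3) ccd: ∅
  cell(2,4) cdc: {A,B}
  cell(3,5) dcc: {A,B}
  cell(0,3) dccd: {S,X4,X7}  orig:{S}
  cell(1,4) ccdc: ∅
  cell(2,5) cdcc: {X4,X7}  orig:{}
  cell(0,4) dccdc: ∅
  cell(1,5) ccdcc: {A,B}
  cell(0,5) dccdcc: {S}

S ∈ T[0,5] ⇒ YES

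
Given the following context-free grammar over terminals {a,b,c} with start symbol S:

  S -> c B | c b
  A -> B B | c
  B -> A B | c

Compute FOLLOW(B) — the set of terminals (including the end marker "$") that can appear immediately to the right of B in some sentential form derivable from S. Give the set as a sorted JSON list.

FIRST iteration:
iter 1:
  A via A→c: +{c}
  B via B→A B: +{c}
  S via S→c B: +{c}
  FIRST[S]={c}  FIRST[A]={c}  FIRST[B]={c}
iter 2: (no change)
  FIRST[S]={c}  FIRST[A]={c}  FIRST[B]={c}

FOLLOW sets:
FOLLOW(S) := {$}
[1]
  A→B B: FOLLOW(B) ⊇ FIRST(B) = {c}; new: +{c}
  B→A B: FOLLOW(A) ⊇ FIRST(B) = {c}; new: +{c}
  S→c B: FOLLOW(B) ⊇ FOLLOW(S) ⊇ {$}; new: +{$}
  FOLLOW[S]={$}  FOLLOW[A]={c}  FOLLOW[B]={$,c}
[2] (stable)
  FOLLOW[S]={$}  FOLLOW[A]={c}  FOLLOW[B]={$,c}

FOLLOW(B) = ["$", "c"]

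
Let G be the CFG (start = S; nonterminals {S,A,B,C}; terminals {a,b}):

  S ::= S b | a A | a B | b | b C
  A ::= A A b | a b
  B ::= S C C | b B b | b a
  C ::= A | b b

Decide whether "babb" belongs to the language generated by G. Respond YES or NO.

Convert to CNF:
  S -> S T0 | T0 C | T1 A | T1 B | b
  A -> A X2 | T1 T0
  B -> S X3 | T0 T1 | T0 X4
  C -> A X5 | T0 T0 | T1 T0
  T0 -> b
  T1 -> a
  X2 -> A T0
  X3 -> C C
  X4 -> B T0
  X5 -> A T0

CYK table (by increasing span):
  [0..0]={S,T0}  "b"  orig:{S}
  [1..1]={T1}  "a"  orig:{}
  [2..2]={S,T0}  "b"  orig:{S}
  [3..3]={S,T0}  "b"  orig:{S}
  [0..1]={B}  "ba"
  [1..2]={A,C}  "ab"
  [2..3]={C,S}  "bb"
  [0..2]={S,X4}  "bab"  orig:{S}
  [1..3]={X2,X5}  "abb"  orig:{}
  [0..3]={S}  "babb"

S ∈ T[0,3] ⇒ YES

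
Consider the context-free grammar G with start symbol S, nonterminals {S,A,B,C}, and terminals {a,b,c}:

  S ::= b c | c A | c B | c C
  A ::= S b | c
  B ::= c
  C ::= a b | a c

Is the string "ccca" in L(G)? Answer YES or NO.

Convert to CNF:
  S -> T0 T2 | T2 A | T2 B | T2 C
  A -> S T0 | c
  B -> c
  C -> T1 T0 | T1 T2
  T0 -> b
  T1 -> a
  T2 -> c

CYK table (by increasing span):
  cell(0,0) c: {A,B,T2}  orig:{A,B}
  cell(1,1) c: {A,B,T2}  orig:{A,B}
  cell(2,2) c: {A,B,T2}  orig:{A,B}
  cell(3,3) a: {T1}  orig:{}
  cell(0,1) cc: {S}
  cell(1,2) cc: {S}
  cell(2,3) ca: ∅
  cell(0,2) ccc: ∅
  cell(1,3) cca: ∅
  cell(0,3) ccca: ∅

S ∉ T[0,3] ⇒ NO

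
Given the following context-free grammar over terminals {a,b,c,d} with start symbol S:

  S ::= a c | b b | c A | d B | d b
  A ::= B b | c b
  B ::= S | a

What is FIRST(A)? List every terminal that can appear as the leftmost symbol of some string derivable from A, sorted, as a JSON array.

FIRST sets, iterate to fixpoint:
[1]
  A via A→c b: +{c}
  B via B→a: +{a}
  S via S→a c: +{a}
  S via S→b b: +{b}
  S via S→c A: +{c}
  S via S→d B: +{d}
  FIRST[S]={a,b,c,d}  FIRST[A]={c}  FIRST[B]={a}
[2]
  A via A→B b: +{a}
  B via B→S: +{b,c,d}
  FIRST[S]={a,b,c,d}  FIRST[A]={a,c}  FIRST[B]={a,b,c,d}
[3]
  A via A→B b: +{b,d}
  FIRST[S]={a,b,c,d}  FIRST[A]={a,b,c,d}  FIRST[B]={a,b,c,d}
[4] (no change)
  FIRST[S]={a,b,c,d}  FIRST[A]={a,b,c,d}  FIRST[B]={a,b,c,d}

FIRST(A) = ["a", "b", "c", "d"]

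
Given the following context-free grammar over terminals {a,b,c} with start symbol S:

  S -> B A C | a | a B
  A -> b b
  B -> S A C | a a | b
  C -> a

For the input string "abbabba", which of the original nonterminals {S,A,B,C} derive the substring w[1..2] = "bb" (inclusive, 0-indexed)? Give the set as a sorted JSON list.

CNF form of G:
  S -> B X3 | T1 B | a
  A -> T0 T0
  B -> S X2 | T1 T1 | b
  C -> a
  T0 -> b
  T1 -> a
  X2 -> A C
  X3 -> A C

CYK table (by increasing span), restricted to cells inside w[1..2]:
  [1..1]={B,T0}  "b"  orig:{B}
  [2..2]={B,T0}  "b"  orig:{B}
  [1..2]={A}  "bb"

Original NTs in T[1,2] deriving "bb": ["A"]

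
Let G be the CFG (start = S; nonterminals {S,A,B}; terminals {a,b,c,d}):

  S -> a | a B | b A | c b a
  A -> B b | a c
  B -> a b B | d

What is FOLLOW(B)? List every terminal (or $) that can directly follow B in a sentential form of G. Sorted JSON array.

Compute FIRST by fixpoint:
pass 1:
  A via A→a c: +{a}
  B via B→a b B: +{a}
  B via B→d: +{d}
  S via S→a: +{a}
  S via S→b A: +{b}
  S via S→c b a: +{c}
  FIRST(S)={a,b,c}  FIRST(A)={a}  FIRST(B)={a,d}
pass 2:
  A via A→B b: +{d}
  FIRST(S)={a,b,c}  FIRST(A)={a,d}  FIRST(B)={a,d}
pass 3: — fixpoint
  FIRST(S)={a,b,c}  FIRST(A)={a,d}  FIRST(B)={a,d}

FOLLOW iteration:
initialize: $ ∈ FOLLOW(S)
round 1:
  A→B b: FOLLOW(B) ⊇ FIRST(b) = {b}; new: +{b}
  S→a B: FOLLOW(B) ⊇ FOLLOW(S) ⊇ {$}; new: +{$}
  S→b A: FOLLOW(A) ⊇ FOLLOW(S) ⊇ {$}; new: +{$}
  S: {$}  A: {$}  B: {$,b}
round 2: — fixpoint
  S: {$}  A: {$}  B: {$,b}

FOLLOW(B) = ["$", "b"]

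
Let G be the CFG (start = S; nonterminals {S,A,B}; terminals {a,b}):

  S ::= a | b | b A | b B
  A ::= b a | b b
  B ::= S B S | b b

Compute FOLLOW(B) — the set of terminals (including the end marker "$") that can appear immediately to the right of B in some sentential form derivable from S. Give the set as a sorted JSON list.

Compute FIRST by fixpoint:
round 1:
  A via A→b a: +{b}
  B via B→b b: +{b}
  S via S→a: +{a}
  S via S→b: +{b}
  FIRST[S]={a,b}  FIRST[A]={b}  FIRST[B]={b}
round 2:
  B via B→S B S: +{a}
  FIRST[S]={a,b}  FIRST[A]={b}  FIRST[B]={a,b}
round 3: (no change)
  FIRST[S]={a,b}  FIRST[A]={b}  FIRST[B]={a,b}

FOLLOW iteration:
seed FOLLOW(S) with $
pass 1:
  B→S B S: FOLLOW(S) ⊇ FIRST(B) = {a,b}; new: +{a,b}
  B→S B S: FOLLOW(B) ⊇ FIRST(S) = {a,b}; new: +{a,b}
  S→b A: FOLLOW(A) ⊇ FOLLOW(S) ⊇ {$,a,b}; new: +{$,a,b}
  S→b B: FOLLOW(B) ⊇ FOLLOW(S) ⊇ {$,a,b}; new: +{$}
  FOLLOW[S]={$,a,b}  FOLLOW[A]={$,a,b}  FOLLOW[B]={$,a,b}
pass 2: done
  FOLLOW[S]={$,a,b}  FOLLOW[A]={$,a,b}  FOLLOW[B]={$,a,b}

FOLLOW(B) = ["$", "a", "b"]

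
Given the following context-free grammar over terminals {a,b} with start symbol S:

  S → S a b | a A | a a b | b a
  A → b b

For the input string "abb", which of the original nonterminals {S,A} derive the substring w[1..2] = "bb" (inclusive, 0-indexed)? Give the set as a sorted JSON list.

Convert to CNF:
  S -> S X2 | T0 T1 | T1 A | T1 X3
  A -> T0 T0
  T0 -> b
  T1 -> a
  X2 -> T1 T0
  X3 -> T1 T0

CYK fill (cells [i..j] with 1 ≤ i ≤ j ≤ 2 only):
  cell(1,1) b: {T0}  orig:{}
  cell(2,2) b: {T0}  orig:{}
  cell(1,2) bb: {A}

Original NTs in T[1,2] deriving "bb": ["A"]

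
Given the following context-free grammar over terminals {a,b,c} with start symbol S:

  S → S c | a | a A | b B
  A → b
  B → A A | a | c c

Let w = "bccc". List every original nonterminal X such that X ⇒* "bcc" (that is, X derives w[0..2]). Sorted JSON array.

CNF form of G:
  S -> S T0 | T1 A | T2 B | a
  A -> b
  B -> A A | T0 T0 | a
  T0 -> c
  T1 -> a
  T2 -> b

CYK fill — only the sub-triangle for w[0..2]:
  cell(0,0) b: {A,T2}  orig:{A}
  cell(1,1) c: {T0}  orig:{}
  cell(2,2) c: {T0}  orig:{}
  cell(0,1) bc: ∅
  cell(1,2) cc: {B}
  cell(0,2) bcc: {S}

Original NTs in T[0,2] deriving "bcc": ["S"]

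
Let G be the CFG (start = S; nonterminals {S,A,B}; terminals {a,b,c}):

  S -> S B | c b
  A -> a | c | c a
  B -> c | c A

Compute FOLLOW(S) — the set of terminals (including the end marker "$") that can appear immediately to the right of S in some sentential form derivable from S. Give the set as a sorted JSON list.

Compute FIRST by fixpoint:
[1]
  A via A→a: +{a}
  A via A→c: +{c}
  B via B→c: +{c}
  S via S→c b: +{c}
  S: {c}  A: {a,c}  B: {c}
[2] done
  S: {c}  A: {a,c}  B: {c}

Compute FOLLOW by fixpoint:
seed FOLLOW(S) with $
round 1:
  S→S B: FOLLOW(S) ⊇ FIRST(B) = {c}; new: +{c}
  S→S B: FOLLOW(B) ⊇ FOLLOW(S) ⊇ {$,c}; new: +{$,c}
  S: {$,c}  A: {}  B: {$,c}
round 2:
  B→c A: FOLLOW(A) ⊇ FOLLOW(B) ⊇ {$,c}; new: +{$,c}
  S: {$,c}  A: {$,c}  B: {$,c}
round 3: done
  S: {$,c}  A: {$,c}  B: {$,c}

FOLLOW(S) = ["$", "c"]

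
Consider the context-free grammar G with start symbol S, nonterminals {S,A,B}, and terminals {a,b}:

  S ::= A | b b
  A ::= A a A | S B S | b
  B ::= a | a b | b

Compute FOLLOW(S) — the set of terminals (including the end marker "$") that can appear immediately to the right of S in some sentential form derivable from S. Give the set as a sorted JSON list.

FIRST iteration:
[1]
  A via A→b: +{b}
  B via B→a: +{a}
  B via B→b: +{b}
  S via S→A: +{b}
  FIRST(S)={b}  FIRST(A)={b}  FIRST(B)={a,b}
[2] — fixpoint
  FIRST(S)={b}  FIRST(A)={b}  FIRST(B)={a,b}

Compute FOLLOW by fixpoint:
seed FOLLOW(S) with $
round 1:
  A→A a A: FOLLOW(A) ⊇ FIRST(a) = {a}; new: +{a}
  A→S B S: FOLLOW(S) ⊇ FIRST(B) = {a,b}; new: +{a,b}
  A→S B S: FOLLOW(B) ⊇ FIRST(S) = {b}; new: +{b}
  S→A: FOLLOW(A) ⊇ FOLLOW(S) ⊇ {$,a,b}; new: +{$,b}
  S: {$,a,b}  A: {$,a,b}  B: {b}
round 2: (stable)
  S: {$,a,b}  A: {$,a,b}  B: {b}

FOLLOW(S) = ["$", "a", "b"]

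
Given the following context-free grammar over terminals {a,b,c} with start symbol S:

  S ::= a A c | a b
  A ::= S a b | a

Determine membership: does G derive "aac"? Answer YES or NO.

CNF form of G:
  S -> T0 T1 | T0 X4
  A -> S X3 | a
  T0 -> a
  T1 -> b
  T2 -> c
  X3 -> T0 T1
  X4 -> A T2

Fill CYK table bottom-up:
  [0..0]={A,T0}  "a"  orig:{A}
  [1..1]={A,T0}  "a"  orig:{A}
  [2..2]={T2}  "c"  orig:{}
  [0..1]=∅  "aa"
  [1..2]={X4}  "ac"  orig:{}
  [0..2]={S}  "aac"

S ∈ T[0,2] ⇒ YES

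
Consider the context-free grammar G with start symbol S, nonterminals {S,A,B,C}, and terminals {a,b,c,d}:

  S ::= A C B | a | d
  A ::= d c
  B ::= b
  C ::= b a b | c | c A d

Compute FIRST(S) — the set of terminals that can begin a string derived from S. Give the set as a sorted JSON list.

Compute FIRST by fixpoint:
iter 1:
  A via A→d c: +{d}
  B via B→b: +{b}
  C via C→b a b: +{b}
  C via C→c: +{c}
  S via S→A C B: +{d}
  S via S→a: +{a}
  FIRST(S)={a,d}  FIRST(A)={d}  FIRST(B)={b}  FIRST(C)={b,c}
iter 2: — fixpoint
  FIRST(S)={a,d}  FIRST(A)={d}  FIRST(B)={b}  FIRST(C)={b,c}

FIRST(S) = ["a", "d"]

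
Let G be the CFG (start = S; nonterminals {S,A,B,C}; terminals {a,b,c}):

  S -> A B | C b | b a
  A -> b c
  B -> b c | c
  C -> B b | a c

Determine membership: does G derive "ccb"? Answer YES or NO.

CNF form of G:
  S -> A B | C T0 | T0 T2
  A -> T0 T1
  B -> T0 T1 | c
  C -> B T0 | T2 T1
  T0 -> b
  T1 -> c
  T2 -> a

CYK table (by increasing span):
  cell(0,0) c: {B,T1}  orig:{B}
  cell(1,1) c: {B,T1}  orig:{B}
  cell(2,2) b: {T0}  orig:{}
  cell(0,1) cc: ∅
  cell(1,2) cb: {C}
  cell(0,2) ccb: ∅

S ∉ T[0,2] ⇒ NO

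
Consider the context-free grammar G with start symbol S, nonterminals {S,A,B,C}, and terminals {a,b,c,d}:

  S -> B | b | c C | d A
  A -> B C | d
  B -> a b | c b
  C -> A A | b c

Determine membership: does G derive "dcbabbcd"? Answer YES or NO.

CNF form of G:
  S -> T0 T1 | T2 C | T2 T1 | T3 A | b
  A -> B C | d
  B -> T0 T1 | T2 T1
  C -> A A | T1 T2
  T0 -> a
  T1 -> b
  T2 -> c
  T3 -> d

Fill CYK table bottom-up:
  cell(0,0) d: {A,T3}  orig:{A}
  cell(1,1) c: {T2}  orig:{}
  cell(2,2) b: {S,T1}  orig:{S}
  cell(3,3) a: {T0}  orig:{}
  cell(4,4) b: {S,T1}  orig:{S}
  cell(5,5) b: {S,T1}  orig:{S}
  cell(6,6) c: {T2}  orig:{}
  cell(7,7) d: {A,T3}  orig:{A}
  cell(0,1) dc: ∅
  cell(1,2) cb: {B,S}
  cell(2,3) ba: ∅
  cell(3,4) ab: {B,S}
  cell(4,5) bb: ∅
  cell(5,6) bc: {C}
  cell(6,7) cd: ∅
  cell(0,2) dcb: ∅
  cell(1,3) cba: ∅
  cell(2,4) bab: ∅
  cell(3,5) abb: ∅
  cell(4,6) bbc: ∅
  cell(5,7) bcd: ∅
  cell(0,3) dcba: ∅
  cell(1,4) cbab: ∅
  cell(2,5) babb: ∅
  cell(3,6) abbc: {A}
  cell(4,7) bbcd: ∅
  cell(0,4) dcbab: ∅
  cell(1,5) cbabb: ∅
  cell(2,6) babbc: ∅
  cell(3,7) abbcd: {C}
  cell(0,5) dcbabb: ∅
  cell(1,6) cbabbc: ∅
  cell(2,7) babbcd: ∅
  cell(0,6) dcbabbc: ∅
  cell(1,7) cbabbcd: {A}
  cell(0,7) dcbabbcd: {C,S}

S ∈ T[0,7] ⇒ YES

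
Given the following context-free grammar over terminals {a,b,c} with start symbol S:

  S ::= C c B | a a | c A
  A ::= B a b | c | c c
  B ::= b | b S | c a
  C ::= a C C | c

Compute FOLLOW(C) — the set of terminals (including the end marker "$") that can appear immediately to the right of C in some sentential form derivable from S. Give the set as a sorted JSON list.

Compute FIRST by fixpoint:
round 1:
  A via A→c: +{c}
  B via B→b: +{b}
  B via B→c a: +{c}
  C via C→a C C: +{a}
  C via C→c: +{c}
  S via S→C c B: +{a,c}
  FIRST(S)={a,c}  FIRST(A)={c}  FIRST(B)={b,c}  FIRST(C)={a,c}
round 2:
  A via A→B a b: +{b}
  FIRST(S)={a,c}  FIRST(A)={b,c}  FIRST(B)={b,c}  FIRST(C)={a,c}
round 3: — fixpoint
  FIRST(S)={a,c}  FIRST(A)={b,c}  FIRST(B)={b,c}  FIRST(C)={a,c}

FOLLOW sets:
initialize: $ ∈ FOLLOW(S)
[1]
  A→B a b: FOLLOW(B) ⊇ FIRST(a) = {a}; new: +{a}
  B→b S: FOLLOW(S) ⊇ FOLLOW(B) ⊇ {a}; new: +{a}
  C→a C C: FOLLOW(C) ⊇ FIRST(C) = {a,c}; new: +{a,c}
  S→C c B: FOLLOW(B) ⊇ FOLLOW(S) ⊇ {$,a}; new: +{$}
  S→c A: FOLLOW(A) ⊇ FOLLOW(S) ⊇ {$,a}; new: +{$,a}
  S: {$,a}  A: {$,a}  B: {$,a}  C: {a,c}
[2] — fixpoint
  S: {$,a}  A: {$,a}  B: {$,a}  C: {a,c}

FOLLOW(C) = ["a", "c"]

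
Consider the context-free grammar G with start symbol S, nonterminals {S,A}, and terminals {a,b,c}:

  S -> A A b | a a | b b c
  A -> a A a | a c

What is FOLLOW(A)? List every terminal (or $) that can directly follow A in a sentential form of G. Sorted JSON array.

Compute FIRST by fixpoint:
[1]
  A via A→a A a: +{a}
  S via S→A A b: +{a}
  S via S→b b c: +{b}
  FIRST(S)={a,b}  FIRST(A)={a}
[2] — fixpoint
  FIRST(S)={a,b}  FIRST(A)={a}

Compute FOLLOW by fixpoint:
initialize: $ ∈ FOLLOW(S)
iter 1:
  A→a A a: FOLLOW(A) ⊇ FIRST(a) = {a}; new: +{a}
  S→A A b: FOLLOW(A) ⊇ FIRST(b) = {b}; new: +{b}
  S: {$}  A: {a,b}
iter 2: — fixpoint
  S: {$}  A: {a,b}

FOLLOW(A) = ["a", "b"]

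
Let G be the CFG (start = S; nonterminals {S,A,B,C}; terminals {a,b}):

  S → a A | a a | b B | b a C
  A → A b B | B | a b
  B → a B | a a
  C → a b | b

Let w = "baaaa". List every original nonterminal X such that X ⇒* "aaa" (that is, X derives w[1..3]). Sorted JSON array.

Convert to CNF:
  S -> T0 B | T0 X3 | T1 A | T1 T1
  A -> A X2 | T1 B | T1 T0 | T1 T1
  B -> T1 B | T1 T1
  C -> T1 T0 | b
  T0 -> b
  T1 -> a
  X2 -> T0 B
  X3 -> T1 C

CYK table (by increasing span), restricted to cells inside w[1..3]:
  [1..1]={T1}  "a"  orig:{}
  [2..2]={T1}  "a"  orig:{}
  [3..3]={T1}  "a"  orig:{}
  [1..2]={A,B,S}  "aa"
  [2..3]={A,B,S}  "aa"
  [1..3]={A,B,S}  "aaa"

Original NTs in T[1,3] deriving "aaa": ["A", "B", "S"]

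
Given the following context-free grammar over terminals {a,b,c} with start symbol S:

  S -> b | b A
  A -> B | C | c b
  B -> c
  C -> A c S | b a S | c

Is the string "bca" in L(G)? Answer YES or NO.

CNF form of G:
  S -> T1 A | b
  A -> A X3 | T0 T1 | T1 X4 | c
  B -> c
  C -> A X5 | T1 X6 | c
  T0 -> c
  T1 -> b
  T2 -> a
  X3 -> T0 S
  X4 -> T2 S
  X5 -> T0 S
  X6 -> T2 S

CYK table (by increasing span):
  cell(0,0) b: {S,T1}  orig:{S}
  cell(1,1) c: {A,B,C,T0}  orig:{A,B,C}
  cell(2,2) a: {T2}  orig:{}
  cell(0,1) bc: {S}
  cell(1,2) ca: ∅
  cell(0,2) bca: ∅

S ∉ T[0,2] ⇒ NO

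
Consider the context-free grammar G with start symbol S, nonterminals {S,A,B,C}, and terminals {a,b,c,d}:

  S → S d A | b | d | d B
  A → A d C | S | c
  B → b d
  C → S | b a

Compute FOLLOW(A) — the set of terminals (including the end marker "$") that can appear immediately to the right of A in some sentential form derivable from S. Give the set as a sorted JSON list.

Compute FIRST by fixpoint:
pass 1:
  A via A→c: +{c}
  B via B→b d: +{b}
  C via C→b a: +{b}
  S via S→b: +{b}
  S via S→d: +{d}
  S: {b,d}  A: {c}  B: {b}  C: {b}
pass 2:
  A via A→S: +{b,d}
  C via C→S: +{d}
  S: {b,d}  A: {b,c,d}  B: {b}  C: {b,d}
pass 3: (no change)
  S: {b,d}  A: {b,c,d}  B: {b}  C: {b,d}

Compute FOLLOW by fixpoint:
initialize: $ ∈ FOLLOW(S)
pass 1:
  A→A d C: FOLLOW(A) ⊇ FIRST(d) = {d}; new: +{d}
  A→A d C: FOLLOW(C) ⊇ FOLLOW(A) ⊇ {d}; new: +{d}
  A→S: FOLLOW(S) ⊇ FOLLOW(A) ⊇ {d}; new: +{d}
  S→S d A: FOLLOW(A) ⊇ FOLLOW(S) ⊇ {$,d}; new: +{$}
  S→d B: FOLLOW(B) ⊇ FOLLOW(S) ⊇ {$,d}; new: +{$,d}
  FOLLOW(S)={$,d}  FOLLOW(A)={$,d}  FOLLOW(B)={$,d}  FOLLOW(C)={d}
pass 2:
  A→A d C: FOLLOW(C) ⊇ FOLLOW(A) ⊇ {$,d}; new: +{$}
  FOLLOW(S)={$,d}  FOLLOW(A)={$,d}  FOLLOW(B)={$,d}  FOLLOW(C)={$,d}
pass 3: (no change)
  FOLLOW(S)={$,d}  FOLLOW(A)={$,d}  FOLLOW(B)={$,d}  FOLLOW(C)={$,d}

FOLLOW(A) = ["$", "d"]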